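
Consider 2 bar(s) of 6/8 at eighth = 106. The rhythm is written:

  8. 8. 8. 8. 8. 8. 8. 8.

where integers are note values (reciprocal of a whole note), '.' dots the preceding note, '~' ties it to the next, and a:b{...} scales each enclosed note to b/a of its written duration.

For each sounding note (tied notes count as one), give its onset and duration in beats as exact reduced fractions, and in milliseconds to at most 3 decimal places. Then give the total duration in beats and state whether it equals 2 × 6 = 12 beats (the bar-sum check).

1) 0.0ms=0b +849.057ms=3/2b
2) 849.057ms=3/2b +849.057ms=3/2b
3) 1698.113ms=3b +849.057ms=3/2b
4) 2547.17ms=9/2b +849.057ms=3/2b
5) 3396.226ms=6b +849.057ms=3/2b
6) 4245.283ms=15/2b +849.057ms=3/2b
7) 5094.34ms=9b +849.057ms=3/2b
8) 5943.396ms=21/2b +849.057ms=3/2b
Σ=12b of 12 (106bpm 6/8) — PASS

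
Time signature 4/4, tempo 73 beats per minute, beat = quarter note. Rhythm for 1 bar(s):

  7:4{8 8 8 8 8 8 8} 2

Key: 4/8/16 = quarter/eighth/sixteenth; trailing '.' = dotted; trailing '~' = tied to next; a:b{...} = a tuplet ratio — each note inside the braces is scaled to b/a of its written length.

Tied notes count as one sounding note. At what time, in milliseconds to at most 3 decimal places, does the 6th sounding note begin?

1. 0.0ms @ 0 + 234.834ms (2/7)
2. 234.834ms @ 2/7 + 234.834ms (2/7)
3. 469.667ms @ 4/7 + 234.834ms (2/7)
4. 704.501ms @ 6/7 + 234.834ms (2/7)
5. 939.335ms @ 8/7 + 234.834ms (2/7)
6. 1174.168ms @ 10/7 + 234.834ms (2/7)
7. 1409.002ms @ 12/7 + 234.834ms (2/7)
8. 1643.836ms @ 2 + 1643.836ms (2)

note 6 onset = 10/7b = 1174.168ms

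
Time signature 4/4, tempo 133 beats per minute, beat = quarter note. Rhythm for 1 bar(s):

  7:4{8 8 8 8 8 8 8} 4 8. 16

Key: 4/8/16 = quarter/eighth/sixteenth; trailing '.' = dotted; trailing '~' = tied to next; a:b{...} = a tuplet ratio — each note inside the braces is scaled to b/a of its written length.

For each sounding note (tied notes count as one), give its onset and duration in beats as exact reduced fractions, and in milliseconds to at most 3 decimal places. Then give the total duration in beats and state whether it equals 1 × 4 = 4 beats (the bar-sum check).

1) 0.0ms=0b +128.894ms=2/7b
2) 128.894ms=2/7b +128.894ms=2/7b
3) 257.787ms=4/7b +128.894ms=2/7b
4) 386.681ms=6/7b +128.894ms=2/7b
5) 515.575ms=8/7b +128.894ms=2/7b
6) 644.468ms=10/7b +128.894ms=2/7b
7) 773.362ms=12/7b +128.894ms=2/7b
8) 902.256ms=2b +451.128ms=1b
9) 1353.383ms=3b +338.346ms=3/4b
10) 1691.729ms=15/4b +112.782ms=1/4b
Σ=4b of 4 (133bpm 4/4) — PASS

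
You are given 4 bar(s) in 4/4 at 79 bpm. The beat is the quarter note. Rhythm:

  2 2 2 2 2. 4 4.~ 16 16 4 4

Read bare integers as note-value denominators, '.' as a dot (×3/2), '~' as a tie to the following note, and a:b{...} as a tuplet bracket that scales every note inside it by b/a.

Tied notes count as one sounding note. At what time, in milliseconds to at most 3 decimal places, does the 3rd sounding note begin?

note 3 onset = 4b = 3037.975ms

1. 0.0ms @ 0 + 1518.987ms (2)
2. 1518.987ms @ 2 + 1518.987ms (2)
3. 3037.975ms @ 4 + 1518.987ms (2)
4. 4556.962ms @ 6 + 1518.987ms (2)
5. 6075.949ms @ 8 + 2278.481ms (3)
6. 8354.43ms @ 11 + 759.494ms (1)
7. 9113.924ms @ 12 + 1329.114ms (7/4)
8. 10443.038ms @ 55/4 + 189.873ms (1/4)
9. 10632.911ms @ 14 + 759.494ms (1)
10. 11392.405ms @ 15 + 759.494ms (1)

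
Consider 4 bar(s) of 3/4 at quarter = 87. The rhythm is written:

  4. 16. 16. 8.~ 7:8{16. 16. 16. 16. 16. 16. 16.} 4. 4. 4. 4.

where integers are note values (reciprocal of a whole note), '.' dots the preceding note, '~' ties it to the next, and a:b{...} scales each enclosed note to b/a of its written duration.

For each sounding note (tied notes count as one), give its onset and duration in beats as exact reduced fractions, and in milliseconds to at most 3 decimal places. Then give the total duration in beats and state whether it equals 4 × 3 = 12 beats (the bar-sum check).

1) 0.0ms=0b +1034.483ms=3/2b
2) 1034.483ms=3/2b +258.621ms=3/8b
3) 1293.103ms=15/8b +258.621ms=3/8b
4) 1551.724ms=9/4b +812.808ms=33/28b
5) 2364.532ms=24/7b +295.567ms=3/7b
6) 2660.099ms=27/7b +295.567ms=3/7b
7) 2955.665ms=30/7b +295.567ms=3/7b
8) 3251.232ms=33/7b +295.567ms=3/7b
9) 3546.798ms=36/7b +295.567ms=3/7b
10) 3842.365ms=39/7b +295.567ms=3/7b
11) 4137.931ms=6b +1034.483ms=3/2b
12) 5172.414ms=15/2b +1034.483ms=3/2b
13) 6206.897ms=9b +1034.483ms=3/2b
14) 7241.379ms=21/2b +1034.483ms=3/2b
Σ=12b of 12 (87bpm 3/4) — PASS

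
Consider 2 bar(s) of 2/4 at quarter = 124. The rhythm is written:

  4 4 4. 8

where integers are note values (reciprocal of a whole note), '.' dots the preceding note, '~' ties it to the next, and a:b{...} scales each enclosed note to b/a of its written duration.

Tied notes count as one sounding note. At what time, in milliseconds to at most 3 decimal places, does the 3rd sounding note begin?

note 3 onset = 2b = 967.742ms

1. 0.0ms @ 0 + 483.871ms (1)
2. 483.871ms @ 1 + 483.871ms (1)
3. 967.742ms @ 2 + 725.806ms (3/2)
4. 1693.548ms @ 7/2 + 241.935ms (1/2)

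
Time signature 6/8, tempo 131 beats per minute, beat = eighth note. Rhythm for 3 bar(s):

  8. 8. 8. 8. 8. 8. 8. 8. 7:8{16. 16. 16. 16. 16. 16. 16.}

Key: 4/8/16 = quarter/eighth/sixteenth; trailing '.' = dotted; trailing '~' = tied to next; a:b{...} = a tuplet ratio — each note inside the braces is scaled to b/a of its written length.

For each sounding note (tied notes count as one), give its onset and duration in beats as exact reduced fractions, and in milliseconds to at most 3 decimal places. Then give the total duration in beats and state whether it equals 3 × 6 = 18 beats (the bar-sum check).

1) 0.0ms=0b +687.023ms=3/2b
2) 687.023ms=3/2b +687.023ms=3/2b
3) 1374.046ms=3b +687.023ms=3/2b
4) 2061.069ms=9/2b +687.023ms=3/2b
5) 2748.092ms=6b +687.023ms=3/2b
6) 3435.115ms=15/2b +687.023ms=3/2b
7) 4122.137ms=9b +687.023ms=3/2b
8) 4809.16ms=21/2b +687.023ms=3/2b
9) 5496.183ms=12b +392.585ms=6/7b
10) 5888.768ms=90/7b +392.585ms=6/7b
11) 6281.352ms=96/7b +392.585ms=6/7b
12) 6673.937ms=102/7b +392.585ms=6/7b
13) 7066.521ms=108/7b +392.585ms=6/7b
14) 7459.106ms=114/7b +392.585ms=6/7b
15) 7851.69ms=120/7b +392.585ms=6/7b
Σ=18b of 18 (131bpm 6/8) — PASS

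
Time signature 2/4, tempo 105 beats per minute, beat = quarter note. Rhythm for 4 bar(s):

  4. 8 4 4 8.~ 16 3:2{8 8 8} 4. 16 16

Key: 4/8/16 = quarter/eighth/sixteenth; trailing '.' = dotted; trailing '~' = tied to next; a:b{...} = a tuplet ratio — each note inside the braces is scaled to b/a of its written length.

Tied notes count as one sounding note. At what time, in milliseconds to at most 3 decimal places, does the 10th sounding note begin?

note 10 onset = 15/2b = 4285.714ms

1. 0.0ms @ 0 + 857.143ms (3/2)
2. 857.143ms @ 3/2 + 285.714ms (1/2)
3. 1142.857ms @ 2 + 571.429ms (1)
4. 1714.286ms @ 3 + 571.429ms (1)
5. 2285.714ms @ 4 + 571.429ms (1)
6. 2857.143ms @ 5 + 190.476ms (1/3)
7. 3047.619ms @ 16/3 + 190.476ms (1/3)
8. 3238.095ms @ 17/3 + 190.476ms (1/3)
9. 3428.571ms @ 6 + 857.143ms (3/2)
10. 4285.714ms @ 15/2 + 142.857ms (1/4)
11. 4428.571ms @ 31/4 + 142.857ms (1/4)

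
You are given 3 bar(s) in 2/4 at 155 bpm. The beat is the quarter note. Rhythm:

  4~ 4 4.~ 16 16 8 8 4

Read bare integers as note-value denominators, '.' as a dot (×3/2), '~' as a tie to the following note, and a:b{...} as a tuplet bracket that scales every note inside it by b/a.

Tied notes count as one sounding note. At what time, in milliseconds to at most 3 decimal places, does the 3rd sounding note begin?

note 3 onset = 15/4b = 1451.613ms

1. 0.0ms @ 0 + 774.194ms (2)
2. 774.194ms @ 2 + 677.419ms (7/4)
3. 1451.613ms @ 15/4 + 96.774ms (1/4)
4. 1548.387ms @ 4 + 193.548ms (1/2)
5. 1741.935ms @ 9/2 + 193.548ms (1/2)
6. 1935.484ms @ 5 + 387.097ms (1)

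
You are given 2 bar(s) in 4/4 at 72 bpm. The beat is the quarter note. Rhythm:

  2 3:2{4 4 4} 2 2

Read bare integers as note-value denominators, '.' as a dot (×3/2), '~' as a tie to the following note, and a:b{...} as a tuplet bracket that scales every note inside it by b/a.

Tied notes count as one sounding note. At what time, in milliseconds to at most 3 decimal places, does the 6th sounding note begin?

note 6 onset = 6b = 5000.0ms

1. 0.0ms @ 0 + 1666.667ms (2)
2. 1666.667ms @ 2 + 555.556ms (2/3)
3. 2222.222ms @ 8/3 + 555.556ms (2/3)
4. 2777.778ms @ 10/3 + 555.556ms (2/3)
5. 3333.333ms @ 4 + 1666.667ms (2)
6. 5000.0ms @ 6 + 1666.667ms (2)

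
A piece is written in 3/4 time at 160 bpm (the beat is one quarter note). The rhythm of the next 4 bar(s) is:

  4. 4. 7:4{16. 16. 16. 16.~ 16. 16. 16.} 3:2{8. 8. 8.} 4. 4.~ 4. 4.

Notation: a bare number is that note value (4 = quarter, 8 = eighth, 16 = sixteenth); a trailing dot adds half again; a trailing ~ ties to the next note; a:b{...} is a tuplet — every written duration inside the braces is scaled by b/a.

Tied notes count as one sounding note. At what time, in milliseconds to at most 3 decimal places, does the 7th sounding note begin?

1. 0.0ms @ 0 + 562.5ms (3/2)
2. 562.5ms @ 3/2 + 562.5ms (3/2)
3. 1125.0ms @ 3 + 80.357ms (3/14)
4. 1205.357ms @ 45/14 + 80.357ms (3/14)
5. 1285.714ms @ 24/7 + 80.357ms (3/14)
6. 1366.071ms @ 51/14 + 160.714ms (3/7)
7. 1526.786ms @ 57/14 + 80.357ms (3/14)
8. 1607.143ms @ 30/7 + 80.357ms (3/14)
9. 1687.5ms @ 9/2 + 187.5ms (1/2)
10. 1875.0ms @ 5 + 187.5ms (1/2)
11. 2062.5ms @ 11/2 + 187.5ms (1/2)
12. 2250.0ms @ 6 + 562.5ms (3/2)
13. 2812.5ms @ 15/2 + 1125.0ms (3)
14. 3937.5ms @ 21/2 + 562.5ms (3/2)

note 7 onset = 57/14b = 1526.786ms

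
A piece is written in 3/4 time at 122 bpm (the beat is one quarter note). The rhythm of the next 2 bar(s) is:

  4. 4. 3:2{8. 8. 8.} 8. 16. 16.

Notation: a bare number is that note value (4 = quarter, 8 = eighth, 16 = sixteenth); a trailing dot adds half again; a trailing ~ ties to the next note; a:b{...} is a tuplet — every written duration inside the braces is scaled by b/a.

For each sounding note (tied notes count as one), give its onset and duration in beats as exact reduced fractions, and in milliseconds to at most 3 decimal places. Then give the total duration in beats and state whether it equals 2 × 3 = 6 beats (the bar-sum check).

1) 0.0ms=0b +737.705ms=3/2b
2) 737.705ms=3/2b +737.705ms=3/2b
3) 1475.41ms=3b +245.902ms=1/2b
4) 1721.311ms=7/2b +245.902ms=1/2b
5) 1967.213ms=4b +245.902ms=1/2b
6) 2213.115ms=9/2b +368.852ms=3/4b
7) 2581.967ms=21/4b +184.426ms=3/8b
8) 2766.393ms=45/8b +184.426ms=3/8b
Σ=6b of 6 (122bpm 3/4) — PASS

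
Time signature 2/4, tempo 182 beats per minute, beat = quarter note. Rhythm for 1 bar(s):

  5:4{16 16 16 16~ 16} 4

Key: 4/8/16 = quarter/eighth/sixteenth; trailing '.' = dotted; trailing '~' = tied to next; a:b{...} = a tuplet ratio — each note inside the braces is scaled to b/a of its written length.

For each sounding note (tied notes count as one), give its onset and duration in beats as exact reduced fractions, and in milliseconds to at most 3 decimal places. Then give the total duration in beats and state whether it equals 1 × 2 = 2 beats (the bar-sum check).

1) 0.0ms=0b +65.934ms=1/5b
2) 65.934ms=1/5b +65.934ms=1/5b
3) 131.868ms=2/5b +65.934ms=1/5b
4) 197.802ms=3/5b +131.868ms=2/5b
5) 329.67ms=1b +329.67ms=1b
Σ=2b of 2 (182bpm 2/4) — PASS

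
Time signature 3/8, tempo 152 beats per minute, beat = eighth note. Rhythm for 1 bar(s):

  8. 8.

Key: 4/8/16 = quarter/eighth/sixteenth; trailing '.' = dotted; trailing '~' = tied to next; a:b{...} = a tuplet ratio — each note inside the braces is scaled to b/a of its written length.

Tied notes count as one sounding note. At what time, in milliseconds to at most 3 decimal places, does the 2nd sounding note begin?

note 2 onset = 3/2b = 592.105ms

1. 0.0ms @ 0 + 592.105ms (3/2)
2. 592.105ms @ 3/2 + 592.105ms (3/2)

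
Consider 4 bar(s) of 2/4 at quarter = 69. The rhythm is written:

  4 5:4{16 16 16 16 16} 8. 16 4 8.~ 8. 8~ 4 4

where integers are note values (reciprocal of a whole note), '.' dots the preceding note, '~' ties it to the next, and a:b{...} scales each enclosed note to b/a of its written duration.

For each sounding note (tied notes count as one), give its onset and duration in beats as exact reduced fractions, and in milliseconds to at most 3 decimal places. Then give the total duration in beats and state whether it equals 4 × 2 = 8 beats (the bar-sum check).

1) 0.0ms=0b +869.565ms=1b
2) 869.565ms=1b +173.913ms=1/5b
3) 1043.478ms=6/5b +173.913ms=1/5b
4) 1217.391ms=7/5b +173.913ms=1/5b
5) 1391.304ms=8/5b +173.913ms=1/5b
6) 1565.217ms=9/5b +173.913ms=1/5b
7) 1739.13ms=2b +652.174ms=3/4b
8) 2391.304ms=11/4b +217.391ms=1/4b
9) 2608.696ms=3b +869.565ms=1b
10) 3478.261ms=4b +1304.348ms=3/2b
11) 4782.609ms=11/2b +1304.348ms=3/2b
12) 6086.957ms=7b +869.565ms=1b
Σ=8b of 8 (69bpm 2/4) — PASS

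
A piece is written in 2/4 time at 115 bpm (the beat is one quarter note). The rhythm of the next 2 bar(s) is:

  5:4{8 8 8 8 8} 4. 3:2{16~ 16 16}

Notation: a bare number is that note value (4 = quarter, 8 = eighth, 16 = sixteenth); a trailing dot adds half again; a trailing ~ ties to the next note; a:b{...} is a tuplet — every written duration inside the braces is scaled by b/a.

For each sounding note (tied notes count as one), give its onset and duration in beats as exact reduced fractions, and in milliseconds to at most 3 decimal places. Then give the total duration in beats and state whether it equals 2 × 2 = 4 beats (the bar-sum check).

1) 0.0ms=0b +208.696ms=2/5b
2) 208.696ms=2/5b +208.696ms=2/5b
3) 417.391ms=4/5b +208.696ms=2/5b
4) 626.087ms=6/5b +208.696ms=2/5b
5) 834.783ms=8/5b +208.696ms=2/5b
6) 1043.478ms=2b +782.609ms=3/2b
7) 1826.087ms=7/2b +173.913ms=1/3b
8) 2000.0ms=23/6b +86.957ms=1/6b
Σ=4b of 4 (115bpm 2/4) — PASS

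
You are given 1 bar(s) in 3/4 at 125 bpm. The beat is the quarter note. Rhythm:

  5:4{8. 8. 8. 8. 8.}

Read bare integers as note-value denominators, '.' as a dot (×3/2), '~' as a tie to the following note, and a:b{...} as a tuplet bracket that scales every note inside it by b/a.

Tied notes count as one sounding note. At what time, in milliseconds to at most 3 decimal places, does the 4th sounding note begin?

note 4 onset = 9/5b = 864.0ms

1. 0.0ms @ 0 + 288.0ms (3/5)
2. 288.0ms @ 3/5 + 288.0ms (3/5)
3. 576.0ms @ 6/5 + 288.0ms (3/5)
4. 864.0ms @ 9/5 + 288.0ms (3/5)
5. 1152.0ms @ 12/5 + 288.0ms (3/5)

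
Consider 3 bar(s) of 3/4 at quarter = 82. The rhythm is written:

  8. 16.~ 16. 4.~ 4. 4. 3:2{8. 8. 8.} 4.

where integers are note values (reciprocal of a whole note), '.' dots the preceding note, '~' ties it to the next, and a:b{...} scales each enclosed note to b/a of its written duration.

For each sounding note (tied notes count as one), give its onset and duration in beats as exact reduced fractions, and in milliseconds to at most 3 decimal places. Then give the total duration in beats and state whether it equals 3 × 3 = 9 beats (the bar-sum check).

1) 0.0ms=0b +548.78ms=3/4b
2) 548.78ms=3/4b +548.78ms=3/4b
3) 1097.561ms=3/2b +2195.122ms=3b
4) 3292.683ms=9/2b +1097.561ms=3/2b
5) 4390.244ms=6b +365.854ms=1/2b
6) 4756.098ms=13/2b +365.854ms=1/2b
7) 5121.951ms=7b +365.854ms=1/2b
8) 5487.805ms=15/2b +1097.561ms=3/2b
Σ=9b of 9 (82bpm 3/4) — PASS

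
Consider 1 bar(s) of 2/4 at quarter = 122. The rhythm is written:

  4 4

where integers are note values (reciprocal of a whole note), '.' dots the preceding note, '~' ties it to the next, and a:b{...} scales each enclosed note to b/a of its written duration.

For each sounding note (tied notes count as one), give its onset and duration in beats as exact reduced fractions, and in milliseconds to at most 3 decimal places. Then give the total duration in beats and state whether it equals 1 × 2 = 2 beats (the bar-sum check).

1) 0.0ms=0b +491.803ms=1b
2) 491.803ms=1b +491.803ms=1b
Σ=2b of 2 (122bpm 2/4) — PASS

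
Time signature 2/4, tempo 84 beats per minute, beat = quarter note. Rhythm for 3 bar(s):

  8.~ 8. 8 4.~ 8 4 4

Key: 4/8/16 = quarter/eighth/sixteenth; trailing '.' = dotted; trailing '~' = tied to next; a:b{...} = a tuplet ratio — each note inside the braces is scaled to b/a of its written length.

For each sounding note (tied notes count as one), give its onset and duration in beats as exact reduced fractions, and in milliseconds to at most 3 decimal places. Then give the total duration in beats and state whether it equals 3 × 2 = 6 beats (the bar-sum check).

1) 0.0ms=0b +1071.429ms=3/2b
2) 1071.429ms=3/2b +357.143ms=1/2b
3) 1428.571ms=2b +1428.571ms=2b
4) 2857.143ms=4b +714.286ms=1b
5) 3571.429ms=5b +714.286ms=1b
Σ=6b of 6 (84bpm 2/4) — PASS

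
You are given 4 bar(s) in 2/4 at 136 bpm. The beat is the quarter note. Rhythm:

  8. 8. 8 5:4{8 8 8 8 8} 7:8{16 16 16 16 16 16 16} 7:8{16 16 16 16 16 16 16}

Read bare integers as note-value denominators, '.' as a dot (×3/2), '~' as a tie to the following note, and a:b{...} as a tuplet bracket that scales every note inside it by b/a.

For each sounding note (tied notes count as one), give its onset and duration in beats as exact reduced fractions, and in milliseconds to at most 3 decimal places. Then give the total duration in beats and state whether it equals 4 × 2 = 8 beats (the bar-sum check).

1) 0.0ms=0b +330.882ms=3/4b
2) 330.882ms=3/4b +330.882ms=3/4b
3) 661.765ms=3/2b +220.588ms=1/2b
4) 882.353ms=2b +176.471ms=2/5b
5) 1058.824ms=12/5b +176.471ms=2/5b
6) 1235.294ms=14/5b +176.471ms=2/5b
7) 1411.765ms=16/5b +176.471ms=2/5b
8) 1588.235ms=18/5b +176.471ms=2/5b
9) 1764.706ms=4b +126.05ms=2/7b
10) 1890.756ms=30/7b +126.05ms=2/7b
11) 2016.807ms=32/7b +126.05ms=2/7b
12) 2142.857ms=34/7b +126.05ms=2/7b
13) 2268.908ms=36/7b +126.05ms=2/7b
14) 2394.958ms=38/7b +126.05ms=2/7b
15) 2521.008ms=40/7b +126.05ms=2/7b
16) 2647.059ms=6b +126.05ms=2/7b
17) 2773.109ms=44/7b +126.05ms=2/7b
18) 2899.16ms=46/7b +126.05ms=2/7b
19) 3025.21ms=48/7b +126.05ms=2/7b
20) 3151.261ms=50/7b +126.05ms=2/7b
21) 3277.311ms=52/7b +126.05ms=2/7b
22) 3403.361ms=54/7b +126.05ms=2/7b
Σ=8b of 8 (136bpm 2/4) — PASS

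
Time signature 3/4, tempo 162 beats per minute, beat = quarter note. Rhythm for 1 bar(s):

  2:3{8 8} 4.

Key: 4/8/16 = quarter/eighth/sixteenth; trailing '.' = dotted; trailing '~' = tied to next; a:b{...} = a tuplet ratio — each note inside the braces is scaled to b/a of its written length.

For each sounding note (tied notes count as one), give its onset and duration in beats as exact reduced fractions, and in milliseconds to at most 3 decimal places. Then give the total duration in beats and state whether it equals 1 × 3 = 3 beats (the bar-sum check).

1) 0.0ms=0b +277.778ms=3/4b
2) 277.778ms=3/4b +277.778ms=3/4b
3) 555.556ms=3/2b +555.556ms=3/2b
Σ=3b of 3 (162bpm 3/4) — PASS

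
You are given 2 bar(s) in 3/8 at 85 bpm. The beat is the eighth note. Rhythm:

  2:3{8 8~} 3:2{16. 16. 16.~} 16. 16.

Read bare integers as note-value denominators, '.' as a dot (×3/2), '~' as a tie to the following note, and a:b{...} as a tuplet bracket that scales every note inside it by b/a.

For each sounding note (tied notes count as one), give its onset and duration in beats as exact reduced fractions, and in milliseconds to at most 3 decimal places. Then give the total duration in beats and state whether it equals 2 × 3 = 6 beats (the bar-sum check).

1) 0.0ms=0b +1058.824ms=3/2b
2) 1058.824ms=3/2b +1411.765ms=2b
3) 2470.588ms=7/2b +352.941ms=1/2b
4) 2823.529ms=4b +882.353ms=5/4b
5) 3705.882ms=21/4b +529.412ms=3/4b
Σ=6b of 6 (85bpm 3/8) — PASS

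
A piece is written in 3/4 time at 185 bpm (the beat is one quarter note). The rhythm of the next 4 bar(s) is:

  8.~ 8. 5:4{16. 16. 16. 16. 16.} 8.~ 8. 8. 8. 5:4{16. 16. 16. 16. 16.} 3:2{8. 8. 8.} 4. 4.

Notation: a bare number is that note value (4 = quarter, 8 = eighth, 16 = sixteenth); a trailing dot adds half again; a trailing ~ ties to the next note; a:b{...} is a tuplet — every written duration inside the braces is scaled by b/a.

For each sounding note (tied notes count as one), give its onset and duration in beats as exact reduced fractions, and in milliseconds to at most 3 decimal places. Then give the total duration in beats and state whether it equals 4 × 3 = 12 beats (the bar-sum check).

1) 0.0ms=0b +486.486ms=3/2b
2) 486.486ms=3/2b +97.297ms=3/10b
3) 583.784ms=9/5b +97.297ms=3/10b
4) 681.081ms=21/10b +97.297ms=3/10b
5) 778.378ms=12/5b +97.297ms=3/10b
6) 875.676ms=27/10b +97.297ms=3/10b
7) 972.973ms=3b +486.486ms=3/2b
8) 1459.459ms=9/2b +243.243ms=3/4b
9) 1702.703ms=21/4b +243.243ms=3/4b
10) 1945.946ms=6b +97.297ms=3/10b
11) 2043.243ms=63/10b +97.297ms=3/10b
12) 2140.541ms=33/5b +97.297ms=3/10b
13) 2237.838ms=69/10b +97.297ms=3/10b
14) 2335.135ms=36/5b +97.297ms=3/10b
15) 2432.432ms=15/2b +162.162ms=1/2b
16) 2594.595ms=8b +162.162ms=1/2b
17) 2756.757ms=17/2b +162.162ms=1/2b
18) 2918.919ms=9b +486.486ms=3/2b
19) 3405.405ms=21/2b +486.486ms=3/2b
Σ=12b of 12 (185bpm 3/4) — PASS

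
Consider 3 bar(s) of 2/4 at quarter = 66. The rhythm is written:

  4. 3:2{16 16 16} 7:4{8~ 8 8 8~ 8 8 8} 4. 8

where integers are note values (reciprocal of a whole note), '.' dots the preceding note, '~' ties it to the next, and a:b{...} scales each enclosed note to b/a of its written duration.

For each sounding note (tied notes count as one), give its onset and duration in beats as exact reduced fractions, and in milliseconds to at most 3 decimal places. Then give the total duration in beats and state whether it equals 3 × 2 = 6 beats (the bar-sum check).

1) 0.0ms=0b +1363.636ms=3/2b
2) 1363.636ms=3/2b +151.515ms=1/6b
3) 1515.152ms=5/3b +151.515ms=1/6b
4) 1666.667ms=11/6b +151.515ms=1/6b
5) 1818.182ms=2b +519.481ms=4/7b
6) 2337.662ms=18/7b +259.74ms=2/7b
7) 2597.403ms=20/7b +519.481ms=4/7b
8) 3116.883ms=24/7b +259.74ms=2/7b
9) 3376.623ms=26/7b +259.74ms=2/7b
10) 3636.364ms=4b +1363.636ms=3/2b
11) 5000.0ms=11/2b +454.545ms=1/2b
Σ=6b of 6 (66bpm 2/4) — PASS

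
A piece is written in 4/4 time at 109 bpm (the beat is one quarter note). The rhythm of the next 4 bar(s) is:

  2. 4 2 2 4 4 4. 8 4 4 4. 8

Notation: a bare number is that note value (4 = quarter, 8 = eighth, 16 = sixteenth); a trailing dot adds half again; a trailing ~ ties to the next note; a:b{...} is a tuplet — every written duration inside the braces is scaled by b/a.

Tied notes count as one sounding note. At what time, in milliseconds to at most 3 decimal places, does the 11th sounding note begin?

1. 0.0ms @ 0 + 1651.376ms (3)
2. 1651.376ms @ 3 + 550.459ms (1)
3. 2201.835ms @ 4 + 1100.917ms (2)
4. 3302.752ms @ 6 + 1100.917ms (2)
5. 4403.67ms @ 8 + 550.459ms (1)
6. 4954.128ms @ 9 + 550.459ms (1)
7. 5504.587ms @ 10 + 825.688ms (3/2)
8. 6330.275ms @ 23/2 + 275.229ms (1/2)
9. 6605.505ms @ 12 + 550.459ms (1)
10. 7155.963ms @ 13 + 550.459ms (1)
11. 7706.422ms @ 14 + 825.688ms (3/2)
12. 8532.11ms @ 31/2 + 275.229ms (1/2)

note 11 onset = 14b = 7706.422ms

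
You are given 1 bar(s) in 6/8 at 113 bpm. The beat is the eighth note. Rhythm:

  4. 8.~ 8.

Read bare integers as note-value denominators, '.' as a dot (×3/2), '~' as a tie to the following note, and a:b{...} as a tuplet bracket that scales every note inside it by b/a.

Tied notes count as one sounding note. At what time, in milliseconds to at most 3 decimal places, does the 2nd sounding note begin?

note 2 onset = 3b = 1592.92ms

1. 0.0ms @ 0 + 1592.92ms (3)
2. 1592.92ms @ 3 + 1592.92ms (3)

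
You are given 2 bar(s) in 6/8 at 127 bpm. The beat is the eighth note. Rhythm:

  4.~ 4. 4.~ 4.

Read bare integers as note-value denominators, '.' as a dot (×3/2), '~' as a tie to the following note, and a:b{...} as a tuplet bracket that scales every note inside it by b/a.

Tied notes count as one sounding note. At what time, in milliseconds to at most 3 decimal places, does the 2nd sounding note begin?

note 2 onset = 6b = 2834.646ms

1. 0.0ms @ 0 + 2834.646ms (6)
2. 2834.646ms @ 6 + 2834.646ms (6)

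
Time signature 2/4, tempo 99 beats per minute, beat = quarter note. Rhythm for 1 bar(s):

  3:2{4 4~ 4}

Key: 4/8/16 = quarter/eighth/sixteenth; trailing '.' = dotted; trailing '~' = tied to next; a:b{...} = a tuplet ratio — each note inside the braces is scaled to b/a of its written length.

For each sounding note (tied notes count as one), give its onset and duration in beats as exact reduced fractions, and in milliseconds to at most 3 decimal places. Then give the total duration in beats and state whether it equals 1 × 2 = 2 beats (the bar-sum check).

1) 0.0ms=0b +404.04ms=2/3b
2) 404.04ms=2/3b +808.081ms=4/3b
Σ=2b of 2 (99bpm 2/4) — PASS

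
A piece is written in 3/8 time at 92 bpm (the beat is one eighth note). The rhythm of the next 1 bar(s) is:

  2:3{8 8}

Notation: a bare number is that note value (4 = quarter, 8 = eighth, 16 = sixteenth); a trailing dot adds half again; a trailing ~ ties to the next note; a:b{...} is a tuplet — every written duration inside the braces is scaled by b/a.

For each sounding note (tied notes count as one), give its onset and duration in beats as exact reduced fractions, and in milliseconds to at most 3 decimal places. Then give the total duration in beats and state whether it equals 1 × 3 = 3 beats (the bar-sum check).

1) 0.0ms=0b +978.261ms=3/2b
2) 978.261ms=3/2b +978.261ms=3/2b
Σ=3b of 3 (92bpm 3/8) — PASS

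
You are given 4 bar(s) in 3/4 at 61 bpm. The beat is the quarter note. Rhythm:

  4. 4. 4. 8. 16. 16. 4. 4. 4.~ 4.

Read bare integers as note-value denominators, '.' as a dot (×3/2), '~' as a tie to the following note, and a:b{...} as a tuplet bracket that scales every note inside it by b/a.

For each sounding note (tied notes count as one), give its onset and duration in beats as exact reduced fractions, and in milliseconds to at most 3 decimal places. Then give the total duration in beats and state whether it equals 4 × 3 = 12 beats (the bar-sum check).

1) 0.0ms=0b +1475.41ms=3/2b
2) 1475.41ms=3/2b +1475.41ms=3/2b
3) 2950.82ms=3b +1475.41ms=3/2b
4) 4426.23ms=9/2b +737.705ms=3/4b
5) 5163.934ms=21/4b +368.852ms=3/8b
6) 5532.787ms=45/8b +368.852ms=3/8b
7) 5901.639ms=6b +1475.41ms=3/2b
8) 7377.049ms=15/2b +1475.41ms=3/2b
9) 8852.459ms=9b +2950.82ms=3b
Σ=12b of 12 (61bpm 3/4) — PASS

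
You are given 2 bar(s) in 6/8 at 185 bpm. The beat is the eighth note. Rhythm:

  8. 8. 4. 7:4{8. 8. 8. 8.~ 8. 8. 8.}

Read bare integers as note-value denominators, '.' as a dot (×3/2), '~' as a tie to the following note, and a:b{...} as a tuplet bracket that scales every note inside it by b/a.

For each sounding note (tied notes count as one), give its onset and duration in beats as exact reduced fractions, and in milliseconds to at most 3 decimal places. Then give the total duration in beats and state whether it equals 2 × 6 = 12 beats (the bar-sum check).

1) 0.0ms=0b +486.486ms=3/2b
2) 486.486ms=3/2b +486.486ms=3/2b
3) 972.973ms=3b +972.973ms=3b
4) 1945.946ms=6b +277.992ms=6/7b
5) 2223.938ms=48/7b +277.992ms=6/7b
6) 2501.931ms=54/7b +277.992ms=6/7b
7) 2779.923ms=60/7b +555.985ms=12/7b
8) 3335.907ms=72/7b +277.992ms=6/7b
9) 3613.9ms=78/7b +277.992ms=6/7b
Σ=12b of 12 (185bpm 6/8) — PASS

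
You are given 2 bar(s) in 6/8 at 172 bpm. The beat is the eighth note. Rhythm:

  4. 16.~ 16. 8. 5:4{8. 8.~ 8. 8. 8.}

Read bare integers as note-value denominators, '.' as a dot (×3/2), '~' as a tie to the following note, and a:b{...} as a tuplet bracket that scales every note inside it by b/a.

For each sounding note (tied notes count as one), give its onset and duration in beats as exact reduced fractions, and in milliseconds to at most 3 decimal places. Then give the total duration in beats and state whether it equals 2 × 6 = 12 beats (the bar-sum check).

1) 0.0ms=0b +1046.512ms=3b
2) 1046.512ms=3b +523.256ms=3/2b
3) 1569.767ms=9/2b +523.256ms=3/2b
4) 2093.023ms=6b +418.605ms=6/5b
5) 2511.628ms=36/5b +837.209ms=12/5b
6) 3348.837ms=48/5b +418.605ms=6/5b
7) 3767.442ms=54/5b +418.605ms=6/5b
Σ=12b of 12 (172bpm 6/8) — PASS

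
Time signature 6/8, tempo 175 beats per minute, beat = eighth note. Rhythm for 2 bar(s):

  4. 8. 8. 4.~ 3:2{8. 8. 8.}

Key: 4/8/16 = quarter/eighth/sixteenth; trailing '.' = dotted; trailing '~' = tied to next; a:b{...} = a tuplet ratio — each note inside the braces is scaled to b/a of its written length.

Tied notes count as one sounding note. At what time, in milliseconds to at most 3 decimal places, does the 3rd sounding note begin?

1. 0.0ms @ 0 + 1028.571ms (3)
2. 1028.571ms @ 3 + 514.286ms (3/2)
3. 1542.857ms @ 9/2 + 514.286ms (3/2)
4. 2057.143ms @ 6 + 1371.429ms (4)
5. 3428.571ms @ 10 + 342.857ms (1)
6. 3771.429ms @ 11 + 342.857ms (1)

note 3 onset = 9/2b = 1542.857ms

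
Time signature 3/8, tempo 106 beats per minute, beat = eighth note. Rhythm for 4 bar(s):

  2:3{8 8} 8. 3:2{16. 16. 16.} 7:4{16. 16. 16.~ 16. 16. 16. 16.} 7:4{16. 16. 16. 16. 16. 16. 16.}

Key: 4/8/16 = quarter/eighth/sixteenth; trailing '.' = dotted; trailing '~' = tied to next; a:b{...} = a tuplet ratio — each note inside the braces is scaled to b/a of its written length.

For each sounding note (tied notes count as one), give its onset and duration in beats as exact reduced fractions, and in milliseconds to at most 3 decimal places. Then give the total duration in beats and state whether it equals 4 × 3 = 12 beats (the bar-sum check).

1) 0.0ms=0b +849.057ms=3/2b
2) 849.057ms=3/2b +849.057ms=3/2b
3) 1698.113ms=3b +849.057ms=3/2b
4) 2547.17ms=9/2b +283.019ms=1/2b
5) 2830.189ms=5b +283.019ms=1/2b
6) 3113.208ms=11/2b +283.019ms=1/2b
7) 3396.226ms=6b +242.588ms=3/7b
8) 3638.814ms=45/7b +242.588ms=3/7b
9) 3881.402ms=48/7b +485.175ms=6/7b
10) 4366.577ms=54/7b +242.588ms=3/7b
11) 4609.164ms=57/7b +242.588ms=3/7b
12) 4851.752ms=60/7b +242.588ms=3/7b
13) 5094.34ms=9b +242.588ms=3/7b
14) 5336.927ms=66/7b +242.588ms=3/7b
15) 5579.515ms=69/7b +242.588ms=3/7b
16) 5822.102ms=72/7b +242.588ms=3/7b
17) 6064.69ms=75/7b +242.588ms=3/7b
18) 6307.278ms=78/7b +242.588ms=3/7b
19) 6549.865ms=81/7b +242.588ms=3/7b
Σ=12b of 12 (106bpm 3/8) — PASS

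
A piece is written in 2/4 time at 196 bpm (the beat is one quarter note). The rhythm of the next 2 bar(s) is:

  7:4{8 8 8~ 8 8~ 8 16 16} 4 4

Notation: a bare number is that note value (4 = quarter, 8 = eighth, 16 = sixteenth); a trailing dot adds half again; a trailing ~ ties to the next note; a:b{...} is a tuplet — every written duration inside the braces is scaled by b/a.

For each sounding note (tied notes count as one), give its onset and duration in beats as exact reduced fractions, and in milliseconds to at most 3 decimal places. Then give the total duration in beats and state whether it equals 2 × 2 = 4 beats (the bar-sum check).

1) 0.0ms=0b +87.464ms=2/7b
2) 87.464ms=2/7b +87.464ms=2/7b
3) 174.927ms=4/7b +174.927ms=4/7b
4) 349.854ms=8/7b +174.927ms=4/7b
5) 524.781ms=12/7b +43.732ms=1/7b
6) 568.513ms=13/7b +43.732ms=1/7b
7) 612.245ms=2b +306.122ms=1b
8) 918.367ms=3b +306.122ms=1b
Σ=4b of 4 (196bpm 2/4) — PASS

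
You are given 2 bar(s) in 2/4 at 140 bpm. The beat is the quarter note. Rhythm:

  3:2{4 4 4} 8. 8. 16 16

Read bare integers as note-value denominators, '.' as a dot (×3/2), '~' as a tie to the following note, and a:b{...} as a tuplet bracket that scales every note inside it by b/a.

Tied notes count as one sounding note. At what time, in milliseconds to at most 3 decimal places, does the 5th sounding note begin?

1. 0.0ms @ 0 + 285.714ms (2/3)
2. 285.714ms @ 2/3 + 285.714ms (2/3)
3. 571.429ms @ 4/3 + 285.714ms (2/3)
4. 857.143ms @ 2 + 321.429ms (3/4)
5. 1178.571ms @ 11/4 + 321.429ms (3/4)
6. 1500.0ms @ 7/2 + 107.143ms (1/4)
7. 1607.143ms @ 15/4 + 107.143ms (1/4)

note 5 onset = 11/4b = 1178.571ms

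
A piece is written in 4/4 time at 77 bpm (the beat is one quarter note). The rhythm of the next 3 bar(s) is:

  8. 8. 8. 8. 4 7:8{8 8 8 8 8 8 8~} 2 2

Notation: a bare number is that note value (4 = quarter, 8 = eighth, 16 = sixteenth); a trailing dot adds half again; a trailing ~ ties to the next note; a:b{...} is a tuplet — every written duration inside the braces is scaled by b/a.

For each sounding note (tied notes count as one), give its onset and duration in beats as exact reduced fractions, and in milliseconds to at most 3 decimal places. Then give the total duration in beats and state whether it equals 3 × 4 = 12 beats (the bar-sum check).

1) 0.0ms=0b +584.416ms=3/4b
2) 584.416ms=3/4b +584.416ms=3/4b
3) 1168.831ms=3/2b +584.416ms=3/4b
4) 1753.247ms=9/4b +584.416ms=3/4b
5) 2337.662ms=3b +779.221ms=1b
6) 3116.883ms=4b +445.269ms=4/7b
7) 3562.152ms=32/7b +445.269ms=4/7b
8) 4007.421ms=36/7b +445.269ms=4/7b
9) 4452.69ms=40/7b +445.269ms=4/7b
10) 4897.959ms=44/7b +445.269ms=4/7b
11) 5343.228ms=48/7b +445.269ms=4/7b
12) 5788.497ms=52/7b +2003.711ms=18/7b
13) 7792.208ms=10b +1558.442ms=2b
Σ=12b of 12 (77bpm 4/4) — PASS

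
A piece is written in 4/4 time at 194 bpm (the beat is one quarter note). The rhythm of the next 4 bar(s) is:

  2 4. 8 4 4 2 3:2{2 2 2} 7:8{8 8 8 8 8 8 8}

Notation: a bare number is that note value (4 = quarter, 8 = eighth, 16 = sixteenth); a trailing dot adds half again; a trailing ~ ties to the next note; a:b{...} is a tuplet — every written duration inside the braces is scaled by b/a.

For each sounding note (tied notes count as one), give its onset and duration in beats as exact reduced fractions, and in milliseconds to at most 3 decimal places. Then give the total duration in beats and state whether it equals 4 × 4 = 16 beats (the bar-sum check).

1) 0.0ms=0b +618.557ms=2b
2) 618.557ms=2b +463.918ms=3/2b
3) 1082.474ms=7/2b +154.639ms=1/2b
4) 1237.113ms=4b +309.278ms=1b
5) 1546.392ms=5b +309.278ms=1b
6) 1855.67ms=6b +618.557ms=2b
7) 2474.227ms=8b +412.371ms=4/3b
8) 2886.598ms=28/3b +412.371ms=4/3b
9) 3298.969ms=32/3b +412.371ms=4/3b
10) 3711.34ms=12b +176.73ms=4/7b
11) 3888.071ms=88/7b +176.73ms=4/7b
12) 4064.801ms=92/7b +176.73ms=4/7b
13) 4241.532ms=96/7b +176.73ms=4/7b
14) 4418.262ms=100/7b +176.73ms=4/7b
15) 4594.993ms=104/7b +176.73ms=4/7b
16) 4771.723ms=108/7b +176.73ms=4/7b
Σ=16b of 16 (194bpm 4/4) — PASS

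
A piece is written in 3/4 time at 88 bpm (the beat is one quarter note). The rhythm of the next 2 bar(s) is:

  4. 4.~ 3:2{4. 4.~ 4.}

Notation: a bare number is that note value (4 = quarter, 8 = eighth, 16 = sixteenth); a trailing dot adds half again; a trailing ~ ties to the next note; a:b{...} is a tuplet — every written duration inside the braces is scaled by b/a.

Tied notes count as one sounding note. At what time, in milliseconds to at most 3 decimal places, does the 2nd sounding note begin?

1. 0.0ms @ 0 + 1022.727ms (3/2)
2. 1022.727ms @ 3/2 + 1704.545ms (5/2)
3. 2727.273ms @ 4 + 1363.636ms (2)

note 2 onset = 3/2b = 1022.727ms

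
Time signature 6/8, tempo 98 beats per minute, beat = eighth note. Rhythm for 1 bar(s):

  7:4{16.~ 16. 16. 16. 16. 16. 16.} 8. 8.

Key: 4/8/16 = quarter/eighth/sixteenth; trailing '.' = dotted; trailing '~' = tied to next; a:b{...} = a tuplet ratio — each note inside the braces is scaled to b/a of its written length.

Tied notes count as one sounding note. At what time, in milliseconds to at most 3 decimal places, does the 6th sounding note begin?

note 6 onset = 18/7b = 1574.344ms

1. 0.0ms @ 0 + 524.781ms (6/7)
2. 524.781ms @ 6/7 + 262.391ms (3/7)
3. 787.172ms @ 9/7 + 262.391ms (3/7)
4. 1049.563ms @ 12/7 + 262.391ms (3/7)
5. 1311.953ms @ 15/7 + 262.391ms (3/7)
6. 1574.344ms @ 18/7 + 262.391ms (3/7)
7. 1836.735ms @ 3 + 918.367ms (3/2)
8. 2755.102ms @ 9/2 + 918.367ms (3/2)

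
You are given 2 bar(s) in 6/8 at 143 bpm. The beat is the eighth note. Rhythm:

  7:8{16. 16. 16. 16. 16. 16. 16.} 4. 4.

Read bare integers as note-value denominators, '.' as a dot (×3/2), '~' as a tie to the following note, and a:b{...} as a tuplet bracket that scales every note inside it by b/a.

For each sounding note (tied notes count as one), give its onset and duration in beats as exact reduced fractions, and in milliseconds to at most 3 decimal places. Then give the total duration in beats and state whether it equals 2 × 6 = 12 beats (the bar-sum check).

1) 0.0ms=0b +359.64ms=6/7b
2) 359.64ms=6/7b +359.64ms=6/7b
3) 719.281ms=12/7b +359.64ms=6/7b
4) 1078.921ms=18/7b +359.64ms=6/7b
5) 1438.561ms=24/7b +359.64ms=6/7b
6) 1798.202ms=30/7b +359.64ms=6/7b
7) 2157.842ms=36/7b +359.64ms=6/7b
8) 2517.483ms=6b +1258.741ms=3b
9) 3776.224ms=9b +1258.741ms=3b
Σ=12b of 12 (143bpm 6/8) — PASS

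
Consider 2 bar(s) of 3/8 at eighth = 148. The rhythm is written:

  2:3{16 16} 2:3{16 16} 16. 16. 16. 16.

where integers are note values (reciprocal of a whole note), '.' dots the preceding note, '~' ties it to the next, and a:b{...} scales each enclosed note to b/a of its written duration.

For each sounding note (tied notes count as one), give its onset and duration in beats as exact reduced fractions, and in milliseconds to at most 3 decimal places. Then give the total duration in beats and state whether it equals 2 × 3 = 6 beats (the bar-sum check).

1) 0.0ms=0b +304.054ms=3/4b
2) 304.054ms=3/4b +304.054ms=3/4b
3) 608.108ms=3/2b +304.054ms=3/4b
4) 912.162ms=9/4b +304.054ms=3/4b
5) 1216.216ms=3b +304.054ms=3/4b
6) 1520.27ms=15/4b +304.054ms=3/4b
7) 1824.324ms=9/2b +304.054ms=3/4b
8) 2128.378ms=21/4b +304.054ms=3/4b
Σ=6b of 6 (148bpm 3/8) — PASS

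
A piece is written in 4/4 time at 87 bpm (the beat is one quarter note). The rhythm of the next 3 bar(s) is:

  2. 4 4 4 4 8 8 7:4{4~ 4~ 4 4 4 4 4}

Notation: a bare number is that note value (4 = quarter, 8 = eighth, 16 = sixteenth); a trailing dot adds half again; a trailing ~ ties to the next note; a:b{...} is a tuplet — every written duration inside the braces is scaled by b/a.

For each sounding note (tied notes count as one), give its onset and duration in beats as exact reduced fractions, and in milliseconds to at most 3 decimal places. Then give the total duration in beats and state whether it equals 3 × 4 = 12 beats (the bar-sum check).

1) 0.0ms=0b +2068.966ms=3b
2) 2068.966ms=3b +689.655ms=1b
3) 2758.621ms=4b +689.655ms=1b
4) 3448.276ms=5b +689.655ms=1b
5) 4137.931ms=6b +689.655ms=1b
6) 4827.586ms=7b +344.828ms=1/2b
7) 5172.414ms=15/2b +344.828ms=1/2b
8) 5517.241ms=8b +1182.266ms=12/7b
9) 6699.507ms=68/7b +394.089ms=4/7b
10) 7093.596ms=72/7b +394.089ms=4/7b
11) 7487.685ms=76/7b +394.089ms=4/7b
12) 7881.773ms=80/7b +394.089ms=4/7b
Σ=12b of 12 (87bpm 4/4) — PASS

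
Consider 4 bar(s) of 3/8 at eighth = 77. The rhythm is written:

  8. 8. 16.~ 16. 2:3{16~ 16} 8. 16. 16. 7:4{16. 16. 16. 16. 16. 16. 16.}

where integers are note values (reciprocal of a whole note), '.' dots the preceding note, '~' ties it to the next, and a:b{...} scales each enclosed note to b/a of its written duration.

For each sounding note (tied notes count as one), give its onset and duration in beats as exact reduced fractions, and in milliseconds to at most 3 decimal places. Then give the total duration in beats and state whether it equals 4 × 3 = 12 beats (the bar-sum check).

1) 0.0ms=0b +1168.831ms=3/2b
2) 1168.831ms=3/2b +1168.831ms=3/2b
3) 2337.662ms=3b +1168.831ms=3/2b
4) 3506.494ms=9/2b +1168.831ms=3/2b
5) 4675.325ms=6b +1168.831ms=3/2b
6) 5844.156ms=15/2b +584.416ms=3/4b
7) 6428.571ms=33/4b +584.416ms=3/4b
8) 7012.987ms=9b +333.952ms=3/7b
9) 7346.939ms=66/7b +333.952ms=3/7b
10) 7680.891ms=69/7b +333.952ms=3/7b
11) 8014.842ms=72/7b +333.952ms=3/7b
12) 8348.794ms=75/7b +333.952ms=3/7b
13) 8682.746ms=78/7b +333.952ms=3/7b
14) 9016.698ms=81/7b +333.952ms=3/7b
Σ=12b of 12 (77bpm 3/8) — PASS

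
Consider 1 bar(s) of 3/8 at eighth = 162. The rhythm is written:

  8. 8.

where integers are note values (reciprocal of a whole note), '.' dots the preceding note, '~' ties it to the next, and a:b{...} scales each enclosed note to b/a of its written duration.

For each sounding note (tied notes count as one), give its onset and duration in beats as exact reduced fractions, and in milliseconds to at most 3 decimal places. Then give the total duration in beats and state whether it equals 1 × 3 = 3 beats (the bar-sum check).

1) 0.0ms=0b +555.556ms=3/2b
2) 555.556ms=3/2b +555.556ms=3/2b
Σ=3b of 3 (162bpm 3/8) — PASS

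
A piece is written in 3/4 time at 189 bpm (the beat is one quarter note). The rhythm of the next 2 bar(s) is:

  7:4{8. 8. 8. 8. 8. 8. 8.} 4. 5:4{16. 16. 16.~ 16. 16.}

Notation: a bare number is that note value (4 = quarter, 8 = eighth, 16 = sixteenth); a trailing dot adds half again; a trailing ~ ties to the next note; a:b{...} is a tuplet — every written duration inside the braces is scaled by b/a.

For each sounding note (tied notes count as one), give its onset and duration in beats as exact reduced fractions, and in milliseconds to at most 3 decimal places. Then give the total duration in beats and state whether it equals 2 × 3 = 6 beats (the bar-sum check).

1) 0.0ms=0b +136.054ms=3/7b
2) 136.054ms=3/7b +136.054ms=3/7b
3) 272.109ms=6/7b +136.054ms=3/7b
4) 408.163ms=9/7b +136.054ms=3/7b
5) 544.218ms=12/7b +136.054ms=3/7b
6) 680.272ms=15/7b +136.054ms=3/7b
7) 816.327ms=18/7b +136.054ms=3/7b
8) 952.381ms=3b +476.19ms=3/2b
9) 1428.571ms=9/2b +95.238ms=3/10b
10) 1523.81ms=24/5b +95.238ms=3/10b
11) 1619.048ms=51/10b +190.476ms=3/5b
12) 1809.524ms=57/10b +95.238ms=3/10b
Σ=6b of 6 (189bpm 3/4) — PASS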